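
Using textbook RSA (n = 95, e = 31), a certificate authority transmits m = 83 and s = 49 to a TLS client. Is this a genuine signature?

forged

s^2 ≡ 49^2 = 2401 ≡ 26
s^4 ≡ 26^2 = 676 ≡ 11
s^8 ≡ 11^2 = 121 ≡ 26
s^16 ≡ 26^2 = 676 ≡ 11
31 = 16 + 8 + 4 + 2 + 1, so s^31 ≡ 11·26·11·26·49 ≡ 49 (mod 95)
s^31 mod 95 = 49, but m = 83.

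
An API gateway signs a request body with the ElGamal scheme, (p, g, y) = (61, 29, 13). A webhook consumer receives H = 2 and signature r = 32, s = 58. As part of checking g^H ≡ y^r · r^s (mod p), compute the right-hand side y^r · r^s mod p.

48

Squares mod 61: 13^1≡13, 13^2≡47, 13^4≡13, 13^8≡47, 13^16≡13, 13^32≡47
13^32 ≡ 47 (mod 61)
Squares mod 61: 32^1≡32, 32^2≡48, 32^4≡47, 32^8≡13, 32^16≡47, 32^32≡13
58 = 32 + 16 + 8 + 2, so 32^58 ≡ 13·47·13·48 ≡ 14 (mod 61)
y^r · r^s ≡ 47·14 = 658 ≡ 48 (mod 61)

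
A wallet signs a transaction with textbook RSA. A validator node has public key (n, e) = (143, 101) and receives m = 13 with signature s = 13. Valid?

yes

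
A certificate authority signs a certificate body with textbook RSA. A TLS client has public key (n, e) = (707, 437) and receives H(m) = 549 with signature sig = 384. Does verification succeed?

fails

sig^2 ≡ 384^2 = 147456 ≡ 400
sig^4 ≡ 400^2 = 160000 ≡ 218
sig^8 ≡ 218^2 = 47524 ≡ 155
sig^16 ≡ 155^2 = 24025 ≡ 694
sig^32 ≡ 694^2 = 481636 ≡ 169
sig^64 ≡ 169^2 = 28561 ≡ 281
sig^128 ≡ 281^2 = 78961 ≡ 484
sig^256 ≡ 484^2 = 234256 ≡ 239
437 = 256 + 128 + 32 + 16 + 4 + 1, so sig^437 ≡ 239·484·169·694·218·384 ≡ 258 (mod 707)
258 ≠ 549, so verification fails.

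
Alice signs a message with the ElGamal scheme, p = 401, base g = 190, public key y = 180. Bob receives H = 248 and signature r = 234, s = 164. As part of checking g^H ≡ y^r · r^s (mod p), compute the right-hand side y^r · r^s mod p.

205

180^2 = 32400 ≡ 320
180^4 ≡ 320^2 = 102400 ≡ 145
180^8 ≡ 145^2 = 21025 ≡ 173
180^16 ≡ 173^2 = 29929 ≡ 255
180^32 ≡ 255^2 = 65025 ≡ 63
180^64 ≡ 63^2 = 3969 ≡ 360
180^128 ≡ 360^2 = 129600 ≡ 77
234 = 128 + 64 + 32 + 8 + 2, so 180^234 ≡ 77·360·63·173·320 ≡ 110 (mod 401)
234^2 = 54756 ≡ 220
234^4 ≡ 220^2 = 48400 ≡ 280
234^8 ≡ 280^2 = 78400 ≡ 205
234^16 ≡ 205^2 = 42025 ≡ 321
234^32 ≡ 321^2 = 103041 ≡ 385
234^64 ≡ 385^2 = 148225 ≡ 256
234^128 ≡ 256^2 = 65536 ≡ 173
164 = 128 + 32 + 4, so 234^164 ≡ 173·385·280 ≡ 93 (mod 401)
y^r · r^s ≡ 110·93 = 10230 ≡ 205 (mod 401)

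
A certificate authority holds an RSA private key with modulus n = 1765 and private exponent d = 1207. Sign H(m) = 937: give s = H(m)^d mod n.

(H(m))^2 ≡ 937^2 = 877969 ≡ 764
(H(m))^4 ≡ 764^2 = 583696 ≡ 1246
(H(m))^8 ≡ 1246^2 = 1552516 ≡ 1081
(H(m))^16 ≡ 1081^2 = 1168561 ≡ 131
(H(m))^32 ≡ 131^2 = 17161 ≡ 1276
(H(m))^64 ≡ 1276^2 = 1628176 ≡ 846
(H(m))^128 ≡ 846^2 = 715716 ≡ 891
(H(m))^256 ≡ 891^2 = 793881 ≡ 1396
(H(m))^512 ≡ 1396^2 = 1948816 ≡ 256
(H(m))^1024 ≡ 256^2 = 65536 ≡ 231
1207 = 1024 + 128 + 32 + 16 + 4 + 2 + 1, so (H(m))^1207 ≡ 231·891·1276·131·1246·764·937 ≡ 728 (mod 1765)

728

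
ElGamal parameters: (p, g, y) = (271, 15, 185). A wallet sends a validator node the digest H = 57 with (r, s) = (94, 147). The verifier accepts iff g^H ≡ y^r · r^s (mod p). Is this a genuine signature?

genuine

Left side g^H mod p:
15^2 = 225
15^4 ≡ 225^2 = 50625 ≡ 219
15^8 ≡ 219^2 = 47961 ≡ 265
15^16 ≡ 265^2 = 70225 ≡ 36
15^32 ≡ 36^2 = 1296 ≡ 212
57 = 32 + 16 + 8 + 1, so 15^57 ≡ 212·36·265·15 ≡ 105 (mod 271)
Right side y^r · r^s mod p:
185^2 = 34225 ≡ 79
185^4 ≡ 79^2 = 6241 ≡ 8
185^8 ≡ 8^2 = 64
185^16 ≡ 64^2 = 4096 ≡ 31
185^32 ≡ 31^2 = 961 ≡ 148
185^64 ≡ 148^2 = 21904 ≡ 224
94 = 64 + 16 + 8 + 4 + 2, so 185^94 ≡ 224·31·64·8·79 ≡ 8 (mod 271)
94^2 = 8836 ≡ 164
94^4 ≡ 164^2 = 26896 ≡ 67
94^8 ≡ 67^2 = 4489 ≡ 153
94^16 ≡ 153^2 = 23409 ≡ 103
94^32 ≡ 103^2 = 10609 ≡ 40
94^64 ≡ 40^2 = 1600 ≡ 245
94^128 ≡ 245^2 = 60025 ≡ 134
147 = 128 + 16 + 2 + 1, so 94^147 ≡ 134·103·164·94 ≡ 47 (mod 271)
8·47 = 376 ≡ 105 (mod 271)
105 ≡ 105 (mod 271), so the signature is genuine.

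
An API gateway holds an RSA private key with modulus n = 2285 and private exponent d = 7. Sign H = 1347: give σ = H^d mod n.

1598

H^2 ≡ 1347^2 = 1814409 ≡ 119
H^4 ≡ 119^2 = 14161 ≡ 451
7 = 4 + 2 + 1, so H^7 ≡ 451·119·1347 ≡ 1598 (mod 2285)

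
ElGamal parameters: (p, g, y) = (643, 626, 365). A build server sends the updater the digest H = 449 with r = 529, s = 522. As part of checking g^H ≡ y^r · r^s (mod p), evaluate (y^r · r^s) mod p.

7

365^2 = 133225 ≡ 124
365^4 ≡ 124^2 = 15376 ≡ 587
365^8 ≡ 587^2 = 344569 ≡ 564
365^16 ≡ 564^2 = 318096 ≡ 454
365^32 ≡ 454^2 = 206116 ≡ 356
365^64 ≡ 356^2 = 126736 ≡ 65
365^128 ≡ 65^2 = 4225 ≡ 367
365^256 ≡ 367^2 = 134689 ≡ 302
365^512 ≡ 302^2 = 91204 ≡ 541
529 = 512 + 16 + 1, so 365^529 ≡ 541·454·365 ≡ 121 (mod 643)
529^2 = 279841 ≡ 136
529^4 ≡ 136^2 = 18496 ≡ 492
529^8 ≡ 492^2 = 242064 ≡ 296
529^16 ≡ 296^2 = 87616 ≡ 168
529^32 ≡ 168^2 = 28224 ≡ 575
529^64 ≡ 575^2 = 330625 ≡ 123
529^128 ≡ 123^2 = 15129 ≡ 340
529^256 ≡ 340^2 = 115600 ≡ 503
529^512 ≡ 503^2 = 253009 ≡ 310
522 = 512 + 8 + 2, so 529^522 ≡ 310·296·136 ≡ 16 (mod 643)
y^r · r^s ≡ 121·16 = 1936 ≡ 7 (mod 643)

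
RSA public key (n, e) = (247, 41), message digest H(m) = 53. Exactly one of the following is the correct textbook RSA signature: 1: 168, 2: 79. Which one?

2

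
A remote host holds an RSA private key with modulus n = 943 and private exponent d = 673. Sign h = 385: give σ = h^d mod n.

447

Squares mod 943: h^1≡385, h^2≡174, h^4≡100, h^8≡570, h^16≡508, h^32≡625, h^64≡223, h^128≡693, h^256≡262, h^512≡748
673 = 512 + 128 + 32 + 1, so h^673 ≡ 748·693·625·385 ≡ 447 (mod 943)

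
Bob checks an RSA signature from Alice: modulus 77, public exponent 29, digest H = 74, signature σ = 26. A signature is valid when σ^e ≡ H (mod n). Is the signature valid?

invalid

σ^2 ≡ 26^2 = 676 ≡ 60
σ^4 ≡ 60^2 = 3600 ≡ 58
σ^8 ≡ 58^2 = 3364 ≡ 53
σ^16 ≡ 53^2 = 2809 ≡ 37
29 = 16 + 8 + 4 + 1, so σ^29 ≡ 37·53·58·26 ≡ 3 (mod 77)
3 ≠ 74, so verification fails.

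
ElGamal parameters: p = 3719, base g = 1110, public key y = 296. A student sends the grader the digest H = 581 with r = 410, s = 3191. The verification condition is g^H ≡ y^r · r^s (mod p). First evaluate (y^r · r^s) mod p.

Squares mod 3719: 296^1≡296, 296^2≡2079, 296^4≡763, 296^8≡2005, 296^16≡3505, 296^32≡1168, 296^64≡3070, 296^128≡954, 296^256≡2680
410 = 256 + 128 + 16 + 8 + 2, so 296^410 ≡ 2680·954·3505·2005·2079 ≡ 405 (mod 3719)
Squares mod 3719: 410^1≡410, 410^2≡745, 410^4≡894, 410^8≡3370, 410^16≡2793, 410^32≡2106, 410^64≡2188, 410^128≡991, 410^256≡265, 410^512≡3283, 410^1024≡427, 410^2048≡98
3191 = 2048 + 1024 + 64 + 32 + 16 + 4 + 2 + 1, so 410^3191 ≡ 98·427·2188·2106·2793·894·745·410 ≡ 739 (mod 3719)
y^r · r^s ≡ 405·739 = 299295 ≡ 1775 (mod 3719)

1775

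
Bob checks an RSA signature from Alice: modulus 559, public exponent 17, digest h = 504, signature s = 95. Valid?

s^2 ≡ 95^2 = 9025 ≡ 81
s^4 ≡ 81^2 = 6561 ≡ 412
s^8 ≡ 412^2 = 169744 ≡ 367
s^16 ≡ 367^2 = 134689 ≡ 529
17 = 16 + 1, so s^17 ≡ 529·95 ≡ 504 (mod 559)
Since 504 equals the digest 504, verification succeeds.

yes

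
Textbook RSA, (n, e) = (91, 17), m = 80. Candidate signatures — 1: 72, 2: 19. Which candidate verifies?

Candidate 1: 72^17 mod 91 = 11
Candidate 2: 19^17 mod 91 = 80
  → matches m = 80

2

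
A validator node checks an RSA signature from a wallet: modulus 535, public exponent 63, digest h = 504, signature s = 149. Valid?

yes

s^2 ≡ 149^2 = 22201 ≡ 266
s^4 ≡ 266^2 = 70756 ≡ 136
s^8 ≡ 136^2 = 18496 ≡ 306
s^16 ≡ 306^2 = 93636 ≡ 11
s^32 ≡ 11^2 = 121
63 = 32 + 16 + 8 + 4 + 2 + 1, so s^63 ≡ 121·11·306·136·266·149 ≡ 504 (mod 535)
s^63 mod 535 = 504 matches h.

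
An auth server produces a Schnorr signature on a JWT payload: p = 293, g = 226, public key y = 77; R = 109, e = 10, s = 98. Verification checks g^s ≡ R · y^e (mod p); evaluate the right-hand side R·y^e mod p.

232

Squares mod 293: 77^1≡77, 77^2≡69, 77^4≡73, 77^8≡55
10 = 8 + 2, so 77^10 ≡ 55·69 ≡ 279 (mod 293)
R · y^e ≡ 109·279 = 30411 ≡ 232 (mod 293)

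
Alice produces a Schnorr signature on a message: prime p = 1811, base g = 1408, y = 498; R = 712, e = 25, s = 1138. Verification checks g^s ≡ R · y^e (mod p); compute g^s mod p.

700

1408^2 = 1982464 ≡ 1230
1408^4 ≡ 1230^2 = 1512900 ≡ 715
1408^8 ≡ 715^2 = 511225 ≡ 523
1408^16 ≡ 523^2 = 273529 ≡ 68
1408^32 ≡ 68^2 = 4624 ≡ 1002
1408^64 ≡ 1002^2 = 1004004 ≡ 710
1408^128 ≡ 710^2 = 504100 ≡ 642
1408^256 ≡ 642^2 = 412164 ≡ 1067
1408^512 ≡ 1067^2 = 1138489 ≡ 1181
1408^1024 ≡ 1181^2 = 1394761 ≡ 291
1138 = 1024 + 64 + 32 + 16 + 2, so 1408^1138 ≡ 291·710·1002·68·1230 ≡ 700 (mod 1811)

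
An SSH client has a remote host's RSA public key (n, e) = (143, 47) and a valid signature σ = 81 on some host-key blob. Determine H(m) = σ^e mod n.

126

σ^2 ≡ 81^2 = 6561 ≡ 126
σ^4 ≡ 126^2 = 15876 ≡ 3
σ^8 ≡ 3^2 = 9
σ^16 ≡ 9^2 = 81
σ^32 ≡ 81^2 = 6561 ≡ 126
47 = 32 + 8 + 4 + 2 + 1, so σ^47 ≡ 126·9·3·126·81 ≡ 126 (mod 143)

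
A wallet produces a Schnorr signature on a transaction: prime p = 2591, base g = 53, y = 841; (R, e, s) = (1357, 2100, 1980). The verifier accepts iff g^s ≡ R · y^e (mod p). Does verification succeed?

fails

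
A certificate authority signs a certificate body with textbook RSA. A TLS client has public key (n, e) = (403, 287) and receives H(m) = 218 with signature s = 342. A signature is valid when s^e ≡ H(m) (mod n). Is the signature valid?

valid

s^2 ≡ 342^2 = 116964 ≡ 94
s^4 ≡ 94^2 = 8836 ≡ 373
s^8 ≡ 373^2 = 139129 ≡ 94
s^16 ≡ 94^2 = 8836 ≡ 373
s^32 ≡ 373^2 = 139129 ≡ 94
s^64 ≡ 94^2 = 8836 ≡ 373
s^128 ≡ 373^2 = 139129 ≡ 94
s^256 ≡ 94^2 = 8836 ≡ 373
287 = 256 + 16 + 8 + 4 + 2 + 1, so s^287 ≡ 373·373·94·373·94·342 ≡ 218 (mod 403)
Since 218 equals the digest 218, verification succeeds.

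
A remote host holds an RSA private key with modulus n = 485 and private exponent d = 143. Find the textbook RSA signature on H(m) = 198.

(H(m))^143 mod 485 = 267

267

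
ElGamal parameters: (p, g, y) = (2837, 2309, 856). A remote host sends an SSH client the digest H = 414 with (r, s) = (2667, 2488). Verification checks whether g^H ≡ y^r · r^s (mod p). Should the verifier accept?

accept

Left side g^H mod p:
2309^2 = 5331481 ≡ 758
2309^4 ≡ 758^2 = 574564 ≡ 1490
2309^8 ≡ 1490^2 = 2220100 ≡ 1566
2309^16 ≡ 1566^2 = 2452356 ≡ 1188
2309^32 ≡ 1188^2 = 1411344 ≡ 1355
2309^64 ≡ 1355^2 = 1836025 ≡ 486
2309^128 ≡ 486^2 = 236196 ≡ 725
2309^256 ≡ 725^2 = 525625 ≡ 780
414 = 256 + 128 + 16 + 8 + 4 + 2, so 2309^414 ≡ 780·725·1188·1566·1490·758 ≡ 1020 (mod 2837)
Right side y^r · r^s mod p:
856^2 = 732736 ≡ 790
856^4 ≡ 790^2 = 624100 ≡ 2797
856^8 ≡ 2797^2 = 7823209 ≡ 1600
856^16 ≡ 1600^2 = 2560000 ≡ 1026
856^32 ≡ 1026^2 = 1052676 ≡ 149
856^64 ≡ 149^2 = 22201 ≡ 2342
856^128 ≡ 2342^2 = 5484964 ≡ 1043
856^256 ≡ 1043^2 = 1087849 ≡ 1278
856^512 ≡ 1278^2 = 1633284 ≡ 2009
856^1024 ≡ 2009^2 = 4036081 ≡ 1867
856^2048 ≡ 1867^2 = 3485689 ≡ 1853
2667 = 2048 + 512 + 64 + 32 + 8 + 2 + 1, so 856^2667 ≡ 1853·2009·2342·149·1600·790·856 ≡ 531 (mod 2837)
2667^2 = 7112889 ≡ 530
2667^4 ≡ 530^2 = 280900 ≡ 37
2667^8 ≡ 37^2 = 1369
2667^16 ≡ 1369^2 = 1874161 ≡ 1741
2667^32 ≡ 1741^2 = 3031081 ≡ 1165
2667^64 ≡ 1165^2 = 1357225 ≡ 1139
2667^128 ≡ 1139^2 = 1297321 ≡ 812
2667^256 ≡ 812^2 = 659344 ≡ 1160
2667^512 ≡ 1160^2 = 1345600 ≡ 862
2667^1024 ≡ 862^2 = 743044 ≡ 2587
2667^2048 ≡ 2587^2 = 6692569 ≡ 86
2488 = 2048 + 256 + 128 + 32 + 16 + 8, so 2667^2488 ≡ 86·1160·812·1165·1741·1369 ≡ 1749 (mod 2837)
531·1749 = 928719 ≡ 1020 (mod 2837)
1020 ≡ 1020 (mod 2837), so the signature is genuine.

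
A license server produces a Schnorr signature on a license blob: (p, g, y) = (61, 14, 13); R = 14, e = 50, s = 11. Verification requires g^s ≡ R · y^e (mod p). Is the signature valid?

g^s mod p:
14^2 = 196 ≡ 13
14^4 ≡ 13^2 = 169 ≡ 47
14^8 ≡ 47^2 = 2209 ≡ 13
11 = 8 + 2 + 1, so 14^11 ≡ 13·13·14 ≡ 48 (mod 61)
R · y^e mod p:
13^2 = 169 ≡ 47
13^4 ≡ 47^2 = 2209 ≡ 13
13^8 ≡ 13^2 = 169 ≡ 47
13^16 ≡ 47^2 = 2209 ≡ 13
13^32 ≡ 13^2 = 169 ≡ 47
50 = 32 + 16 + 2, so 13^50 ≡ 47·13·47 ≡ 47 (mod 61)
14·47 = 658 ≡ 48 (mod 61)
48 ≡ 48 (mod 61); signature holds.

valid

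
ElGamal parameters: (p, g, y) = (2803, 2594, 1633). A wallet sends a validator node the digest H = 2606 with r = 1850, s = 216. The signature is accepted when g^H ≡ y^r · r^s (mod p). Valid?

no

Left side g^H mod p:
2594^2 = 6728836 ≡ 1636
2594^4 ≡ 1636^2 = 2676496 ≡ 2434
2594^8 ≡ 2434^2 = 5924356 ≡ 1617
2594^16 ≡ 1617^2 = 2614689 ≡ 2293
2594^32 ≡ 2293^2 = 5257849 ≡ 2224
2594^64 ≡ 2224^2 = 4946176 ≡ 1684
2594^128 ≡ 1684^2 = 2835856 ≡ 2023
2594^256 ≡ 2023^2 = 4092529 ≡ 149
2594^512 ≡ 149^2 = 22201 ≡ 2580
2594^1024 ≡ 2580^2 = 6656400 ≡ 2078
2594^2048 ≡ 2078^2 = 4318084 ≡ 1464
2606 = 2048 + 512 + 32 + 8 + 4 + 2, so 2594^2606 ≡ 1464·2580·2224·1617·2434·1636 ≡ 890 (mod 2803)
Right side y^r · r^s mod p:
1633^2 = 2666689 ≡ 1036
1633^4 ≡ 1036^2 = 1073296 ≡ 2550
1633^8 ≡ 2550^2 = 6502500 ≡ 2343
1633^16 ≡ 2343^2 = 5489649 ≡ 1375
1633^32 ≡ 1375^2 = 1890625 ≡ 1403
1633^64 ≡ 1403^2 = 1968409 ≡ 703
1633^128 ≡ 703^2 = 494209 ≡ 881
1633^256 ≡ 881^2 = 776161 ≡ 2533
1633^512 ≡ 2533^2 = 6416089 ≡ 22
1633^1024 ≡ 22^2 = 484
1850 = 1024 + 512 + 256 + 32 + 16 + 8 + 2, so 1633^1850 ≡ 484·22·2533·1403·1375·2343·1036 ≡ 2575 (mod 2803)
1850^2 = 3422500 ≡ 37
1850^4 ≡ 37^2 = 1369
1850^8 ≡ 1369^2 = 1874161 ≡ 1757
1850^16 ≡ 1757^2 = 3087049 ≡ 946
1850^32 ≡ 946^2 = 894916 ≡ 759
1850^64 ≡ 759^2 = 576081 ≡ 1466
1850^128 ≡ 1466^2 = 2149156 ≡ 2058
216 = 128 + 64 + 16 + 8, so 1850^216 ≡ 2058·1466·946·1757 ≡ 1863 (mod 2803)
2575·1863 = 4797225 ≡ 1292 (mod 2803)
890 ≠ 1292, so verification fails.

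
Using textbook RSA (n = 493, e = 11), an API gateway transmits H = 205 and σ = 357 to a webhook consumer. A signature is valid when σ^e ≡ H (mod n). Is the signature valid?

invalid

σ^2 ≡ 357^2 = 127449 ≡ 255
σ^4 ≡ 255^2 = 65025 ≡ 442
σ^8 ≡ 442^2 = 195364 ≡ 136
11 = 8 + 2 + 1, so σ^11 ≡ 136·255·357 ≡ 51 (mod 493)
The recovered value 51 does not match the digest 205.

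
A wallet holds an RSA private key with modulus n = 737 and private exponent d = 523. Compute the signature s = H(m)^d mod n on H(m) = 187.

(H(m))^523 mod 737 = 594

594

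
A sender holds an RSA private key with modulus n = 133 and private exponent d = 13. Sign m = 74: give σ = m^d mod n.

m^13 mod 133 = 130

130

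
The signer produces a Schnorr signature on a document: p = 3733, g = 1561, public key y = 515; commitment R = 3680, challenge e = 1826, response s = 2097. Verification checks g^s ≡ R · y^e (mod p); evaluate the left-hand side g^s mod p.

Squares mod 3733: 1561^1≡1561, 1561^2≡2805, 1561^4≡2594, 1561^8≡1970, 1561^16≡2313, 1561^32≡580, 1561^64≡430, 1561^128≡1983, 1561^256≡1440, 1561^512≡1785, 1561^1024≡1976, 1561^2048≡3591
2097 = 2048 + 32 + 16 + 1, so 1561^2097 ≡ 3591·580·2313·1561 ≡ 3662 (mod 3733)

3662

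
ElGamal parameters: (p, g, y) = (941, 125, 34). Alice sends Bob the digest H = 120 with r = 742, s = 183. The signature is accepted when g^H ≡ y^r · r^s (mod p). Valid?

no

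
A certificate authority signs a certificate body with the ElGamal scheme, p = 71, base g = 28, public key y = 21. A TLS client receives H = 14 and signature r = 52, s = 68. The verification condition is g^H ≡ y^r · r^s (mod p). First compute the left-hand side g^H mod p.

28^14 mod 71 = 57

57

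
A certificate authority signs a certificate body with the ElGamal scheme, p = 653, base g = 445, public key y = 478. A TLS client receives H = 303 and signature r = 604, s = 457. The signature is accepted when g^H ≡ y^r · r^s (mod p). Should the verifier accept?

reject

Left side g^H mod p:
445^2 = 198025 ≡ 166
445^4 ≡ 166^2 = 27556 ≡ 130
445^8 ≡ 130^2 = 16900 ≡ 575
445^16 ≡ 575^2 = 330625 ≡ 207
445^32 ≡ 207^2 = 42849 ≡ 404
445^64 ≡ 404^2 = 163216 ≡ 619
445^128 ≡ 619^2 = 383161 ≡ 503
445^256 ≡ 503^2 = 253009 ≡ 298
303 = 256 + 32 + 8 + 4 + 2 + 1, so 445^303 ≡ 298·404·575·130·166·445 ≡ 163 (mod 653)
Right side y^r · r^s mod p:
478^2 = 228484 ≡ 587
478^4 ≡ 587^2 = 344569 ≡ 438
478^8 ≡ 438^2 = 191844 ≡ 515
478^16 ≡ 515^2 = 265225 ≡ 107
478^32 ≡ 107^2 = 11449 ≡ 348
478^64 ≡ 348^2 = 121104 ≡ 299
478^128 ≡ 299^2 = 89401 ≡ 593
478^256 ≡ 593^2 = 351649 ≡ 335
478^512 ≡ 335^2 = 112225 ≡ 562
604 = 512 + 64 + 16 + 8 + 4, so 478^604 ≡ 562·299·107·515·438 ≡ 566 (mod 653)
604^2 = 364816 ≡ 442
604^4 ≡ 442^2 = 195364 ≡ 117
604^8 ≡ 117^2 = 13689 ≡ 629
604^16 ≡ 629^2 = 395641 ≡ 576
604^32 ≡ 576^2 = 331776 ≡ 52
604^64 ≡ 52^2 = 2704 ≡ 92
604^128 ≡ 92^2 = 8464 ≡ 628
604^256 ≡ 628^2 = 394384 ≡ 625
457 = 256 + 128 + 64 + 8 + 1, so 604^457 ≡ 625·628·92·629·604 ≡ 113 (mod 653)
566·113 = 63958 ≡ 617 (mod 653)
163 ≠ 617, so verification fails.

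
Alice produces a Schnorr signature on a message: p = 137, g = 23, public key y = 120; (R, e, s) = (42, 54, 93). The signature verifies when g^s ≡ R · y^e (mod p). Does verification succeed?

g^s mod p:
23^2 = 529 ≡ 118
23^4 ≡ 118^2 = 13924 ≡ 87
23^8 ≡ 87^2 = 7569 ≡ 34
23^16 ≡ 34^2 = 1156 ≡ 60
23^32 ≡ 60^2 = 3600 ≡ 38
23^64 ≡ 38^2 = 1444 ≡ 74
93 = 64 + 16 + 8 + 4 + 1, so 23^93 ≡ 74·60·34·87·23 ≡ 71 (mod 137)
R · y^e mod p:
120^2 = 14400 ≡ 15
120^4 ≡ 15^2 = 225 ≡ 88
120^8 ≡ 88^2 = 7744 ≡ 72
120^16 ≡ 72^2 = 5184 ≡ 115
120^32 ≡ 115^2 = 13225 ≡ 73
54 = 32 + 16 + 4 + 2, so 120^54 ≡ 73·115·88·15 ≡ 18 (mod 137)
42·18 = 756 ≡ 71 (mod 137)
71 ≡ 71 (mod 137); signature holds.

passes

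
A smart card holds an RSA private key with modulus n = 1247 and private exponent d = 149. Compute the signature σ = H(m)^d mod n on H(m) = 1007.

Squares mod 1247: (H(m))^1≡1007, (H(m))^2≡238, (H(m))^4≡529, (H(m))^8≡513, (H(m))^16≡52, (H(m))^32≡210, (H(m))^64≡455, (H(m))^128≡23
149 = 128 + 16 + 4 + 1, so (H(m))^149 ≡ 23·52·529·1007 ≡ 536 (mod 1247)

536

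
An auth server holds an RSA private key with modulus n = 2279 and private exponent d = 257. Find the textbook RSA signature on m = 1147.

966

m^257 mod 2279 = 966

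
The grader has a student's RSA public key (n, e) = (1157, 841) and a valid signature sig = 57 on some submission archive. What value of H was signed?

Squares mod 1157: sig^1≡57, sig^2≡935, sig^4≡690, sig^8≡573, sig^16≡898, sig^32≡1132, sig^64≡625, sig^128≡716, sig^256≡105, sig^512≡612
841 = 512 + 256 + 64 + 8 + 1, so sig^841 ≡ 612·105·625·573·57 ≡ 1149 (mod 1157)

1149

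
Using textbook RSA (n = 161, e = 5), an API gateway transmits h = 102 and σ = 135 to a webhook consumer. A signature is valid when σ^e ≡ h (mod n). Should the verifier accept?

accept

σ^2 ≡ 135^2 = 18225 ≡ 32
σ^4 ≡ 32^2 = 1024 ≡ 58
5 = 4 + 1, so σ^5 ≡ 58·135 ≡ 102 (mod 161)
σ^5 mod 161 = 102 matches h.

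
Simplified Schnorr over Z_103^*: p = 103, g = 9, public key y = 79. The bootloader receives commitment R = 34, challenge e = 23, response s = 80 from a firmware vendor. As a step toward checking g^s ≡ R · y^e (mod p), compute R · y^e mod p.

79

Squares mod 103: 79^1≡79, 79^2≡61, 79^4≡13, 79^8≡66, 79^16≡30
23 = 16 + 4 + 2 + 1, so 79^23 ≡ 30·13·61·79 ≡ 72 (mod 103)
R · y^e ≡ 34·72 = 2448 ≡ 79 (mod 103)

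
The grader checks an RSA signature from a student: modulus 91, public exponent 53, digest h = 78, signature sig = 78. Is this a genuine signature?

sig^2 ≡ 78^2 = 6084 ≡ 78
sig^4 ≡ 78^2 = 6084 ≡ 78
sig^8 ≡ 78^2 = 6084 ≡ 78
sig^16 ≡ 78^2 = 6084 ≡ 78
sig^32 ≡ 78^2 = 6084 ≡ 78
53 = 32 + 16 + 4 + 1, so sig^53 ≡ 78·78·78·78 ≡ 78 (mod 91)
sig^53 mod 91 = 78 matches h.

genuine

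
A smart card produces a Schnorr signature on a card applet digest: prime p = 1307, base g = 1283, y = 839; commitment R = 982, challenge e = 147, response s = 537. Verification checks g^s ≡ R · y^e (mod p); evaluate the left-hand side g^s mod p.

Squares mod 1307: 1283^1≡1283, 1283^2≡576, 1283^4≡1105, 1283^8≡287, 1283^16≡28, 1283^32≡784, 1283^64≡366, 1283^128≡642, 1283^256≡459, 1283^512≡254
537 = 512 + 16 + 8 + 1, so 1283^537 ≡ 254·28·287·1283 ≡ 211 (mod 1307)

211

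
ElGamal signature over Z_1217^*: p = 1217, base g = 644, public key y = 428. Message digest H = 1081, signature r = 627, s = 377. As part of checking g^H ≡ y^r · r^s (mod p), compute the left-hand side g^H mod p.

Squares mod 1217: 644^1≡644, 644^2≡956, 644^4≡1186, 644^8≡961, 644^16≡1035, 644^32≡265, 644^64≡856, 644^128≡102, 644^256≡668, 644^512≡802, 644^1024≡628
1081 = 1024 + 32 + 16 + 8 + 1, so 644^1081 ≡ 628·265·1035·961·644 ≡ 376 (mod 1217)

376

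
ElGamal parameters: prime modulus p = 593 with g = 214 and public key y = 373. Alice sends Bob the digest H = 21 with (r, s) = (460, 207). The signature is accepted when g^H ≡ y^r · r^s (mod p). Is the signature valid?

valid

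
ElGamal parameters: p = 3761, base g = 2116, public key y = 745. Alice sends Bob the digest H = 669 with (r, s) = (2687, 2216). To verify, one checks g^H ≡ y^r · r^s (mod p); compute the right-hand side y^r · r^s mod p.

745^2 = 555025 ≡ 2158
745^4 ≡ 2158^2 = 4656964 ≡ 846
745^8 ≡ 846^2 = 715716 ≡ 1126
745^16 ≡ 1126^2 = 1267876 ≡ 419
745^32 ≡ 419^2 = 175561 ≡ 2555
745^64 ≡ 2555^2 = 6528025 ≡ 2690
745^128 ≡ 2690^2 = 7236100 ≡ 3697
745^256 ≡ 3697^2 = 13667809 ≡ 335
745^512 ≡ 335^2 = 112225 ≡ 3156
745^1024 ≡ 3156^2 = 9960336 ≡ 1208
745^2048 ≡ 1208^2 = 1459264 ≡ 3757
2687 = 2048 + 512 + 64 + 32 + 16 + 8 + 4 + 2 + 1, so 745^2687 ≡ 3757·3156·2690·2555·419·1126·846·2158·745 ≡ 3124 (mod 3761)
2687^2 = 7219969 ≡ 2610
2687^4 ≡ 2610^2 = 6812100 ≡ 929
2687^8 ≡ 929^2 = 863041 ≡ 1772
2687^16 ≡ 1772^2 = 3139984 ≡ 3310
2687^32 ≡ 3310^2 = 10956100 ≡ 307
2687^64 ≡ 307^2 = 94249 ≡ 224
2687^128 ≡ 224^2 = 50176 ≡ 1283
2687^256 ≡ 1283^2 = 1646089 ≡ 2532
2687^512 ≡ 2532^2 = 6411024 ≡ 2280
2687^1024 ≡ 2280^2 = 5198400 ≡ 698
2687^2048 ≡ 698^2 = 487204 ≡ 2035
2216 = 2048 + 128 + 32 + 8, so 2687^2216 ≡ 2035·1283·307·1772 ≡ 364 (mod 3761)
y^r · r^s ≡ 3124·364 = 1137136 ≡ 1314 (mod 3761)

1314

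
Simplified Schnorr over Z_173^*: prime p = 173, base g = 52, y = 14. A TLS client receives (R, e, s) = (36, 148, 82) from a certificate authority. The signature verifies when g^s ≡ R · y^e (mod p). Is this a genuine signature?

genuine

g^s mod p:
Squares mod 173: 52^1≡52, 52^2≡109, 52^4≡117, 52^8≡22, 52^16≡138, 52^32≡14, 52^64≡23
82 = 64 + 16 + 2, so 52^82 ≡ 23·138·109 ≡ 139 (mod 173)
R · y^e mod p:
Squares mod 173: 14^1≡14, 14^2≡23, 14^4≡10, 14^8≡100, 14^16≡139, 14^32≡118, 14^64≡84, 14^128≡136
148 = 128 + 16 + 4, so 14^148 ≡ 136·139·10 ≡ 124 (mod 173)
36·124 = 4464 ≡ 139 (mod 173)
139 ≡ 139 (mod 173); signature holds.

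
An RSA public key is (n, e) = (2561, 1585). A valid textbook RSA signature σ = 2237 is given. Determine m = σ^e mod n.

40

σ^2 ≡ 2237^2 = 5004169 ≡ 2536
σ^4 ≡ 2536^2 = 6431296 ≡ 625
σ^8 ≡ 625^2 = 390625 ≡ 1353
σ^16 ≡ 1353^2 = 1830609 ≡ 2055
σ^32 ≡ 2055^2 = 4223025 ≡ 2497
σ^64 ≡ 2497^2 = 6235009 ≡ 1535
σ^128 ≡ 1535^2 = 2356225 ≡ 105
σ^256 ≡ 105^2 = 11025 ≡ 781
σ^512 ≡ 781^2 = 609961 ≡ 443
σ^1024 ≡ 443^2 = 196249 ≡ 1613
1585 = 1024 + 512 + 32 + 16 + 1, so σ^1585 ≡ 1613·443·2497·2055·2237 ≡ 40 (mod 2561)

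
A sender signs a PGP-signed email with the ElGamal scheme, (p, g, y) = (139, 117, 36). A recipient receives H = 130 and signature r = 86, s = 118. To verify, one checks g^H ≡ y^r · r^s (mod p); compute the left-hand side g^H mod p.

117^2 = 13689 ≡ 67
117^4 ≡ 67^2 = 4489 ≡ 41
117^8 ≡ 41^2 = 1681 ≡ 13
117^16 ≡ 13^2 = 169 ≡ 30
117^32 ≡ 30^2 = 900 ≡ 66
117^64 ≡ 66^2 = 4356 ≡ 47
117^128 ≡ 47^2 = 2209 ≡ 124
130 = 128 + 2, so 117^130 ≡ 124·67 ≡ 107 (mod 139)

107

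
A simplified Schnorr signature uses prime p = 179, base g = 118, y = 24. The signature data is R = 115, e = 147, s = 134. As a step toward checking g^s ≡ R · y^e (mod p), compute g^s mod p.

Squares mod 179: 118^1≡118, 118^2≡141, 118^4≡12, 118^8≡144, 118^16≡151, 118^32≡68, 118^64≡149, 118^128≡5
134 = 128 + 4 + 2, so 118^134 ≡ 5·12·141 ≡ 47 (mod 179)

47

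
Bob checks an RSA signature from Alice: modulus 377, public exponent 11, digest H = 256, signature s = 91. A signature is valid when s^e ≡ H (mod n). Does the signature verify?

s^2 ≡ 91^2 = 8281 ≡ 364
s^4 ≡ 364^2 = 132496 ≡ 169
s^8 ≡ 169^2 = 28561 ≡ 286
11 = 8 + 2 + 1, so s^11 ≡ 286·364·91 ≡ 208 (mod 377)
s^11 mod 377 = 208, but H = 256.

does not verify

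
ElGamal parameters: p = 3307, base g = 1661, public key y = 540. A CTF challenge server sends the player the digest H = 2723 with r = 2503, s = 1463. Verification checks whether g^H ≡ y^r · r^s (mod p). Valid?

no

Left side g^H mod p:
1661^2 = 2758921 ≡ 883
1661^4 ≡ 883^2 = 779689 ≡ 2544
1661^8 ≡ 2544^2 = 6471936 ≡ 137
1661^16 ≡ 137^2 = 18769 ≡ 2234
1661^32 ≡ 2234^2 = 4990756 ≡ 493
1661^64 ≡ 493^2 = 243049 ≡ 1638
1661^128 ≡ 1638^2 = 2683044 ≡ 1067
1661^256 ≡ 1067^2 = 1138489 ≡ 881
1661^512 ≡ 881^2 = 776161 ≡ 2323
1661^1024 ≡ 2323^2 = 5396329 ≡ 2612
1661^2048 ≡ 2612^2 = 6822544 ≡ 203
2723 = 2048 + 512 + 128 + 32 + 2 + 1, so 1661^2723 ≡ 203·2323·1067·493·883·1661 ≡ 2133 (mod 3307)
Right side y^r · r^s mod p:
540^2 = 291600 ≡ 584
540^4 ≡ 584^2 = 341056 ≡ 435
540^8 ≡ 435^2 = 189225 ≡ 726
540^16 ≡ 726^2 = 527076 ≡ 1263
540^32 ≡ 1263^2 = 1595169 ≡ 1195
540^64 ≡ 1195^2 = 1428025 ≡ 2708
540^128 ≡ 2708^2 = 7333264 ≡ 1645
540^256 ≡ 1645^2 = 2706025 ≡ 899
540^512 ≡ 899^2 = 808201 ≡ 1293
540^1024 ≡ 1293^2 = 1671849 ≡ 1814
540^2048 ≡ 1814^2 = 3290596 ≡ 131
2503 = 2048 + 256 + 128 + 64 + 4 + 2 + 1, so 540^2503 ≡ 131·899·1645·2708·435·584·540 ≡ 1814 (mod 3307)
2503^2 = 6265009 ≡ 1551
2503^4 ≡ 1551^2 = 2405601 ≡ 1412
2503^8 ≡ 1412^2 = 1993744 ≡ 2930
2503^16 ≡ 2930^2 = 8584900 ≡ 3235
2503^32 ≡ 3235^2 = 10465225 ≡ 1877
2503^64 ≡ 1877^2 = 3523129 ≡ 1174
2503^128 ≡ 1174^2 = 1378276 ≡ 2564
2503^256 ≡ 2564^2 = 6574096 ≡ 3087
2503^512 ≡ 3087^2 = 9529569 ≡ 2102
2503^1024 ≡ 2102^2 = 4418404 ≡ 252
1463 = 1024 + 256 + 128 + 32 + 16 + 4 + 2 + 1, so 2503^1463 ≡ 252·3087·2564·1877·3235·1412·1551·2503 ≡ 1332 (mod 3307)
1814·1332 = 2416248 ≡ 2138 (mod 3307)
2133 ≠ 2138, so verification fails.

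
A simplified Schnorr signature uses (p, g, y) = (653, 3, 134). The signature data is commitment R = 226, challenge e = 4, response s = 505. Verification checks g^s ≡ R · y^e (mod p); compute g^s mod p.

Squares mod 653: 3^1≡3, 3^2≡9, 3^4≡81, 3^8≡31, 3^16≡308, 3^32≡179, 3^64≡44, 3^128≡630, 3^256≡529
505 = 256 + 128 + 64 + 32 + 16 + 8 + 1, so 3^505 ≡ 529·630·44·179·308·31·3 ≡ 182 (mod 653)

182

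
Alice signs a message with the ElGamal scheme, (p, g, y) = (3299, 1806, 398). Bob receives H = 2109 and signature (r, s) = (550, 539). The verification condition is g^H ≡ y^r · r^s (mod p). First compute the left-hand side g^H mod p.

2686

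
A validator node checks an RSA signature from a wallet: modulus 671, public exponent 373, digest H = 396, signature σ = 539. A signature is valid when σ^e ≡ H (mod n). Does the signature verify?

σ^2 ≡ 539^2 = 290521 ≡ 649
σ^4 ≡ 649^2 = 421201 ≡ 484
σ^8 ≡ 484^2 = 234256 ≡ 77
σ^16 ≡ 77^2 = 5929 ≡ 561
σ^32 ≡ 561^2 = 314721 ≡ 22
σ^64 ≡ 22^2 = 484
σ^128 ≡ 484^2 = 234256 ≡ 77
σ^256 ≡ 77^2 = 5929 ≡ 561
373 = 256 + 64 + 32 + 16 + 4 + 1, so σ^373 ≡ 561·484·22·561·484·539 ≡ 396 (mod 671)
396 = H, so the signature checks out.

verifies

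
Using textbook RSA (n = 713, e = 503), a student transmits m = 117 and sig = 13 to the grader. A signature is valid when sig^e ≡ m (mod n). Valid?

yes

sig^2 ≡ 13^2 = 169
sig^4 ≡ 169^2 = 28561 ≡ 41
sig^8 ≡ 41^2 = 1681 ≡ 255
sig^16 ≡ 255^2 = 65025 ≡ 142
sig^32 ≡ 142^2 = 20164 ≡ 200
sig^64 ≡ 200^2 = 40000 ≡ 72
sig^128 ≡ 72^2 = 5184 ≡ 193
sig^256 ≡ 193^2 = 37249 ≡ 173
503 = 256 + 128 + 64 + 32 + 16 + 4 + 2 + 1, so sig^503 ≡ 173·193·72·200·142·41·169·13 ≡ 117 (mod 713)
sig^503 mod 713 = 117 matches m.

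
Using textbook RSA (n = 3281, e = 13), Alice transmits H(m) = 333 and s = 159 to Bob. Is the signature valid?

s^2 ≡ 159^2 = 25281 ≡ 2314
s^4 ≡ 2314^2 = 5354596 ≡ 4
s^8 ≡ 4^2 = 16
13 = 8 + 4 + 1, so s^13 ≡ 16·4·159 ≡ 333 (mod 3281)
333 = H(m), so the signature checks out.

valid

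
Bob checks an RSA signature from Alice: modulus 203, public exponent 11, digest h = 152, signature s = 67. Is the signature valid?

invalid

s^2 ≡ 67^2 = 4489 ≡ 23
s^4 ≡ 23^2 = 529 ≡ 123
s^8 ≡ 123^2 = 15129 ≡ 107
11 = 8 + 2 + 1, so s^11 ≡ 107·23·67 ≡ 51 (mod 203)
51 ≠ 152, so verification fails.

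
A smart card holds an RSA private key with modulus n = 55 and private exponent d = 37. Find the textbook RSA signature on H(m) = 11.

11

(H(m))^2 ≡ 11^2 = 121 ≡ 11
(H(m))^4 ≡ 11^2 = 121 ≡ 11
(H(m))^8 ≡ 11^2 = 121 ≡ 11
(H(m))^16 ≡ 11^2 = 121 ≡ 11
(H(m))^32 ≡ 11^2 = 121 ≡ 11
37 = 32 + 4 + 1, so (H(m))^37 ≡ 11·11·11 ≡ 11 (mod 55)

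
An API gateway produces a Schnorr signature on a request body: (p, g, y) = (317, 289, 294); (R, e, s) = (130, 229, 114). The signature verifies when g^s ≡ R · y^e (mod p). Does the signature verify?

does not verify

g^s mod p:
289^2 = 83521 ≡ 150
289^4 ≡ 150^2 = 22500 ≡ 310
289^8 ≡ 310^2 = 96100 ≡ 49
289^16 ≡ 49^2 = 2401 ≡ 182
289^32 ≡ 182^2 = 33124 ≡ 156
289^64 ≡ 156^2 = 24336 ≡ 244
114 = 64 + 32 + 16 + 2, so 289^114 ≡ 244·156·182·150 ≡ 278 (mod 317)
R · y^e mod p:
294^2 = 86436 ≡ 212
294^4 ≡ 212^2 = 44944 ≡ 247
294^8 ≡ 247^2 = 61009 ≡ 145
294^16 ≡ 145^2 = 21025 ≡ 103
294^32 ≡ 103^2 = 10609 ≡ 148
294^64 ≡ 148^2 = 21904 ≡ 31
294^128 ≡ 31^2 = 961 ≡ 10
229 = 128 + 64 + 32 + 4 + 1, so 294^229 ≡ 10·31·148·247·294 ≡ 94 (mod 317)
130·94 = 12220 ≡ 174 (mod 317)
278 ≠ 174; the check fails.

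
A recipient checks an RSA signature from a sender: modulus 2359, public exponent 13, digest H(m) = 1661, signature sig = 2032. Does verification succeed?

fails

sig^2 ≡ 2032^2 = 4129024 ≡ 774
sig^4 ≡ 774^2 = 599076 ≡ 2249
sig^8 ≡ 2249^2 = 5058001 ≡ 305
13 = 8 + 4 + 1, so sig^13 ≡ 305·2249·2032 ≡ 1500 (mod 2359)
sig^13 mod 2359 = 1500, but H(m) = 1661.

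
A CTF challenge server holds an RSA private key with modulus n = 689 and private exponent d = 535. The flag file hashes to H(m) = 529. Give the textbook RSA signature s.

529

Squares mod 689: (H(m))^1≡529, (H(m))^2≡107, (H(m))^4≡425, (H(m))^8≡107, (H(m))^16≡425, (H(m))^32≡107, (H(m))^64≡425, (H(m))^128≡107, (H(m))^256≡425, (H(m))^512≡107
535 = 512 + 16 + 4 + 2 + 1, so (H(m))^535 ≡ 107·425·425·107·529 ≡ 529 (mod 689)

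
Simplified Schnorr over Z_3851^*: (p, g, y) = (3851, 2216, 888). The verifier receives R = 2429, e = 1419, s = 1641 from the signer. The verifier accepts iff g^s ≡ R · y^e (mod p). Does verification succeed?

g^s mod p:
2216^2 = 4910656 ≡ 631
2216^4 ≡ 631^2 = 398161 ≡ 1508
2216^8 ≡ 1508^2 = 2274064 ≡ 1974
2216^16 ≡ 1974^2 = 3896676 ≡ 3315
2216^32 ≡ 3315^2 = 10989225 ≡ 2322
2216^64 ≡ 2322^2 = 5391684 ≡ 284
2216^128 ≡ 284^2 = 80656 ≡ 3636
2216^256 ≡ 3636^2 = 13220496 ≡ 13
2216^512 ≡ 13^2 = 169
2216^1024 ≡ 169^2 = 28561 ≡ 1604
1641 = 1024 + 512 + 64 + 32 + 8 + 1, so 2216^1641 ≡ 1604·169·284·2322·1974·2216 ≡ 733 (mod 3851)
R · y^e mod p:
888^2 = 788544 ≡ 2940
888^4 ≡ 2940^2 = 8643600 ≡ 1956
888^8 ≡ 1956^2 = 3825936 ≡ 1893
888^16 ≡ 1893^2 = 3583449 ≡ 2019
888^32 ≡ 2019^2 = 4076361 ≡ 2003
888^64 ≡ 2003^2 = 4012009 ≡ 3118
888^128 ≡ 3118^2 = 9721924 ≡ 2000
888^256 ≡ 2000^2 = 4000000 ≡ 2662
888^512 ≡ 2662^2 = 7086244 ≡ 404
888^1024 ≡ 404^2 = 163216 ≡ 1474
1419 = 1024 + 256 + 128 + 8 + 2 + 1, so 888^1419 ≡ 1474·2662·2000·1893·2940·888 ≡ 1246 (mod 3851)
2429·1246 = 3026534 ≡ 3499 (mod 3851)
733 ≠ 3499; the check fails.

fails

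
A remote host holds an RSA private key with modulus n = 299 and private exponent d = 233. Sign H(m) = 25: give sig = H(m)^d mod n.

(H(m))^2 ≡ 25^2 = 625 ≡ 27
(H(m))^4 ≡ 27^2 = 729 ≡ 131
(H(m))^8 ≡ 131^2 = 17161 ≡ 118
(H(m))^16 ≡ 118^2 = 13924 ≡ 170
(H(m))^32 ≡ 170^2 = 28900 ≡ 196
(H(m))^64 ≡ 196^2 = 38416 ≡ 144
(H(m))^128 ≡ 144^2 = 20736 ≡ 105
233 = 128 + 64 + 32 + 8 + 1, so (H(m))^233 ≡ 105·144·196·118·25 ≡ 142 (mod 299)

142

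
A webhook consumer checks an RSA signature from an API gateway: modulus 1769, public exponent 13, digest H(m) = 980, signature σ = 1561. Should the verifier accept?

σ^13 mod 1769 = 980
980 = H(m), so the signature checks out.

accept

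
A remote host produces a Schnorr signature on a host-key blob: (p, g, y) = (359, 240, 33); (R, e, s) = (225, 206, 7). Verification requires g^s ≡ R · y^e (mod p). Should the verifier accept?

g^s mod p:
240^7 mod 359 = 352
R · y^e mod p:
33^206 mod 359 = 173
225·173 = 38925 ≡ 153 (mod 359)
352 ≠ 153; the check fails.

reject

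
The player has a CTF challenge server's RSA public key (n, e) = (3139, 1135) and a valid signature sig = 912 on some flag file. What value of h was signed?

sig^2 ≡ 912^2 = 831744 ≡ 3048
sig^4 ≡ 3048^2 = 9290304 ≡ 2003
sig^8 ≡ 2003^2 = 4012009 ≡ 367
sig^16 ≡ 367^2 = 134689 ≡ 2851
sig^32 ≡ 2851^2 = 8128201 ≡ 1330
sig^64 ≡ 1330^2 = 1768900 ≡ 1643
sig^128 ≡ 1643^2 = 2699449 ≡ 3048
sig^256 ≡ 3048^2 = 9290304 ≡ 2003
sig^512 ≡ 2003^2 = 4012009 ≡ 367
sig^1024 ≡ 367^2 = 134689 ≡ 2851
1135 = 1024 + 64 + 32 + 8 + 4 + 2 + 1, so sig^1135 ≡ 2851·1643·1330·367·2003·3048·912 ≡ 912 (mod 3139)

912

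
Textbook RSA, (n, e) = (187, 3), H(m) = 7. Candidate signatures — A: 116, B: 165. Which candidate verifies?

A

Candidate A: 116^2 = 13456 ≡ 179; 3 = 2 + 1, so 116^3 ≡ 179·116 ≡ 7 (mod 187)
  → matches H(m) = 7
Candidate B: 165^2 = 27225 ≡ 110; 3 = 2 + 1, so 165^3 ≡ 110·165 ≡ 11 (mod 187)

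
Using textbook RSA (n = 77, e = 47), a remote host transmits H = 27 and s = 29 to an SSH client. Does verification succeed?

fails

s^2 ≡ 29^2 = 841 ≡ 71
s^4 ≡ 71^2 = 5041 ≡ 36
s^8 ≡ 36^2 = 1296 ≡ 64
s^16 ≡ 64^2 = 4096 ≡ 15
s^32 ≡ 15^2 = 225 ≡ 71
47 = 32 + 8 + 4 + 2 + 1, so s^47 ≡ 71·64·36·71·29 ≡ 50 (mod 77)
s^47 mod 77 = 50, but H = 27.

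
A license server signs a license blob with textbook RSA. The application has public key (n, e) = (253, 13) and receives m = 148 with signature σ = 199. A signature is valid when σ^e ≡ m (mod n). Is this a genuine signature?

σ^2 ≡ 199^2 = 39601 ≡ 133
σ^4 ≡ 133^2 = 17689 ≡ 232
σ^8 ≡ 232^2 = 53824 ≡ 188
13 = 8 + 4 + 1, so σ^13 ≡ 188·232·199 ≡ 166 (mod 253)
166 ≠ 148, so verification fails.

forged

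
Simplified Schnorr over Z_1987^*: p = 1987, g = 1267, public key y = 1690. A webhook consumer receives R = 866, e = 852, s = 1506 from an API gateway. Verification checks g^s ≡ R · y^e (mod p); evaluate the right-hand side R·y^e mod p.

1489

1690^2 = 2856100 ≡ 781
1690^4 ≡ 781^2 = 609961 ≡ 1939
1690^8 ≡ 1939^2 = 3759721 ≡ 317
1690^16 ≡ 317^2 = 100489 ≡ 1139
1690^32 ≡ 1139^2 = 1297321 ≡ 1797
1690^64 ≡ 1797^2 = 3229209 ≡ 334
1690^128 ≡ 334^2 = 111556 ≡ 284
1690^256 ≡ 284^2 = 80656 ≡ 1176
1690^512 ≡ 1176^2 = 1382976 ≡ 24
852 = 512 + 256 + 64 + 16 + 4, so 1690^852 ≡ 24·1176·334·1139·1939 ≡ 1500 (mod 1987)
R · y^e ≡ 866·1500 = 1299000 ≡ 1489 (mod 1987)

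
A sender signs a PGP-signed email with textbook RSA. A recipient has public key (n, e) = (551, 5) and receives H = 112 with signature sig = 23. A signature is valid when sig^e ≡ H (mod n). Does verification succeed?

sig^5 mod 551 = 112
Since 112 equals the digest 112, verification succeeds.

passes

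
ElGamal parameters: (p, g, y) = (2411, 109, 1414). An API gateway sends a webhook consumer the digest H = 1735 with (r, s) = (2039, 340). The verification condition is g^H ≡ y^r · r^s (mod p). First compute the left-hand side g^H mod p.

109^2 = 11881 ≡ 2237
109^4 ≡ 2237^2 = 5004169 ≡ 1344
109^8 ≡ 1344^2 = 1806336 ≡ 497
109^16 ≡ 497^2 = 247009 ≡ 1087
109^32 ≡ 1087^2 = 1181569 ≡ 179
109^64 ≡ 179^2 = 32041 ≡ 698
109^128 ≡ 698^2 = 487204 ≡ 182
109^256 ≡ 182^2 = 33124 ≡ 1781
109^512 ≡ 1781^2 = 3171961 ≡ 1496
109^1024 ≡ 1496^2 = 2238016 ≡ 608
1735 = 1024 + 512 + 128 + 64 + 4 + 2 + 1, so 109^1735 ≡ 608·1496·182·698·1344·2237·109 ≡ 310 (mod 2411)

310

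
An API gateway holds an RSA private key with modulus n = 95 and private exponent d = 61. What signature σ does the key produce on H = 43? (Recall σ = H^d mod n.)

73

Squares mod 95: H^1≡43, H^2≡44, H^4≡36, H^8≡61, H^16≡16, H^32≡66
61 = 32 + 16 + 8 + 4 + 1, so H^61 ≡ 66·16·61·36·43 ≡ 73 (mod 95)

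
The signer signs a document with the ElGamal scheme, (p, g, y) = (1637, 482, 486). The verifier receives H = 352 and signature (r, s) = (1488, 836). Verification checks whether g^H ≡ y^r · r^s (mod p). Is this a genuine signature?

genuine

Left side g^H mod p:
482^2 = 232324 ≡ 1507
482^4 ≡ 1507^2 = 2271049 ≡ 530
482^8 ≡ 530^2 = 280900 ≡ 973
482^16 ≡ 973^2 = 946729 ≡ 543
482^32 ≡ 543^2 = 294849 ≡ 189
482^64 ≡ 189^2 = 35721 ≡ 1344
482^128 ≡ 1344^2 = 1806336 ≡ 725
482^256 ≡ 725^2 = 525625 ≡ 148
352 = 256 + 64 + 32, so 482^352 ≡ 148·1344·189 ≡ 663 (mod 1637)
Right side y^r · r^s mod p:
486^2 = 236196 ≡ 468
486^4 ≡ 468^2 = 219024 ≡ 1303
486^8 ≡ 1303^2 = 1697809 ≡ 240
486^16 ≡ 240^2 = 57600 ≡ 305
486^32 ≡ 305^2 = 93025 ≡ 1353
486^64 ≡ 1353^2 = 1830609 ≡ 443
486^128 ≡ 443^2 = 196249 ≡ 1446
486^256 ≡ 1446^2 = 2090916 ≡ 467
486^512 ≡ 467^2 = 218089 ≡ 368
486^1024 ≡ 368^2 = 135424 ≡ 1190
1488 = 1024 + 256 + 128 + 64 + 16, so 486^1488 ≡ 1190·467·1446·443·305 ≡ 749 (mod 1637)
1488^2 = 2214144 ≡ 920
1488^4 ≡ 920^2 = 846400 ≡ 71
1488^8 ≡ 71^2 = 5041 ≡ 130
1488^16 ≡ 130^2 = 16900 ≡ 530
1488^32 ≡ 530^2 = 280900 ≡ 973
1488^64 ≡ 973^2 = 946729 ≡ 543
1488^128 ≡ 543^2 = 294849 ≡ 189
1488^256 ≡ 189^2 = 35721 ≡ 1344
1488^512 ≡ 1344^2 = 1806336 ≡ 725
836 = 512 + 256 + 64 + 4, so 1488^836 ≡ 725·1344·543·71 ≡ 226 (mod 1637)
749·226 = 169274 ≡ 663 (mod 1637)
663 ≡ 663 (mod 1637), so the signature is genuine.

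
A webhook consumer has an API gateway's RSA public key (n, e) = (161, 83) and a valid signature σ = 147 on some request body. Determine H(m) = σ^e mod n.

σ^2 ≡ 147^2 = 21609 ≡ 35
σ^4 ≡ 35^2 = 1225 ≡ 98
σ^8 ≡ 98^2 = 9604 ≡ 105
σ^16 ≡ 105^2 = 11025 ≡ 77
σ^32 ≡ 77^2 = 5929 ≡ 133
σ^64 ≡ 133^2 = 17689 ≡ 140
83 = 64 + 16 + 2 + 1, so σ^83 ≡ 140·77·35·147 ≡ 49 (mod 161)

49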